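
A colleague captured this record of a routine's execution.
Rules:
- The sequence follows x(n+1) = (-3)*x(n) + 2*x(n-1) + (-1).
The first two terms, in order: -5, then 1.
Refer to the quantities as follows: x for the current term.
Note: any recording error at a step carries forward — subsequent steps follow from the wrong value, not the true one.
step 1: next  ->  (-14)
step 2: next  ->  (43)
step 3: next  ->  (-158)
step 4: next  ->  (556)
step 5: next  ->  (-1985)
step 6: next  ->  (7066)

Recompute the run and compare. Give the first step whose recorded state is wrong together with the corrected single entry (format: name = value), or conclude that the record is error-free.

step 1: x = -3*(1) + (2)*(-5) + (-1) = -14 -> verified
step 2: x = -3*(-14) + (2)*(1) + (-1) = 43 -> in agreement
step 3: x = -3*(43) + (2)*(-14) + (-1) = -158 -> exactly as logged
step 4: x = -3*(-158) + (2)*(43) + (-1) = 559 -> first mismatch against the record
First incorrect step: 4; the correct value is x = 559.

step 4, x = 559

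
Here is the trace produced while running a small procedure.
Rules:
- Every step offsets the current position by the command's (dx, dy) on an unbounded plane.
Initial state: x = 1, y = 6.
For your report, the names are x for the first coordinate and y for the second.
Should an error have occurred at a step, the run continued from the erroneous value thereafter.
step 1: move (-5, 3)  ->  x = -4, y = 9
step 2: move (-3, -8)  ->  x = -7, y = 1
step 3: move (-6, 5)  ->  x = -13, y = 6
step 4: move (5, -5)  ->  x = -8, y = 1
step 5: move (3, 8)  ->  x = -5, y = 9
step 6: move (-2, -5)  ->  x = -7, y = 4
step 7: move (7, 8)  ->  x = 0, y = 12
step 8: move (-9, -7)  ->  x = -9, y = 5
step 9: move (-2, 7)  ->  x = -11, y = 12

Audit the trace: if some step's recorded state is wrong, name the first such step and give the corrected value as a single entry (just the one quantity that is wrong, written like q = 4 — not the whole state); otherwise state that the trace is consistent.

step 1: x = 1 + (-5) = -4, y = 6 + (3) = 9 -> confirmed correct
step 2: x = -4 + (-3) = -7, y = 9 + (-8) = 1 -> matches
step 3: x = -7 + (-6) = -13, y = 1 + (5) = 6 -> in agreement
step 4: x = -13 + (5) = -8, y = 6 + (-5) = 1 -> consistent with the trace
step 5: x = -8 + (3) = -5, y = 1 + (8) = 9 -> confirmed correct
step 6: x = -5 + (-2) = -7, y = 9 + (-5) = 4 -> consistent with the trace
step 7: x = -7 + (7) = 0, y = 4 + (8) = 12 -> consistent with the trace
step 8: x = 0 + (-9) = -9, y = 12 + (-7) = 5 -> exactly as logged
step 9: x = -9 + (-2) = -11, y = 5 + (7) = 12 -> matches
All entries verified; no error found.

no error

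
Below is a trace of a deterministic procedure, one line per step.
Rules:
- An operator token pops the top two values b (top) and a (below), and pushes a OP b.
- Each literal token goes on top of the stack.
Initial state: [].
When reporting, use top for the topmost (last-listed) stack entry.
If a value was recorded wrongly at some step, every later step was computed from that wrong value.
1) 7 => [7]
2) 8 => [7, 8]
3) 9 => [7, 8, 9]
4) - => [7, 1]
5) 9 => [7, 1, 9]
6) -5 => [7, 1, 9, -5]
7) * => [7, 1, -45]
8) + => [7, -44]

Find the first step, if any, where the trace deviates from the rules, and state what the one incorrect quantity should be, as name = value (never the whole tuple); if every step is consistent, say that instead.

step 4, top = -1

step 1: push 7: top = 7 -> exactly as logged
step 2: push 8: top = 8 -> checks out
step 3: push 9: top = 9 -> agrees with the trace
step 4: 8 - 9 = -1 -> the recorded entry deviates here
The earliest wrong entry is at step 4: it should read top = -1.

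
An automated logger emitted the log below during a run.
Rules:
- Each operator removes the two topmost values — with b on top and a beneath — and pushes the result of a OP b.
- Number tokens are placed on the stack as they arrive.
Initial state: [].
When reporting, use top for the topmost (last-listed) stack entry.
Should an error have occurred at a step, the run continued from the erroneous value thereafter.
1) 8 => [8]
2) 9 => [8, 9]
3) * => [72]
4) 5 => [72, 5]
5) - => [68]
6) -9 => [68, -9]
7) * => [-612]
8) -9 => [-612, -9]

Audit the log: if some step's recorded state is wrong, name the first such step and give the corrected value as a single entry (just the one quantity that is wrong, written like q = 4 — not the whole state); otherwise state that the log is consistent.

step 5, top = 67

1. push 8: top = 8 (verified)
2. push 9: top = 9 (confirmed correct)
3. 8 * 9 = 72 (confirmed correct)
4. push 5: top = 5 (checks out)
5. 72 - 5 = 67 (the entry is off here)
First incorrect step: 5; the correct value is top = 67.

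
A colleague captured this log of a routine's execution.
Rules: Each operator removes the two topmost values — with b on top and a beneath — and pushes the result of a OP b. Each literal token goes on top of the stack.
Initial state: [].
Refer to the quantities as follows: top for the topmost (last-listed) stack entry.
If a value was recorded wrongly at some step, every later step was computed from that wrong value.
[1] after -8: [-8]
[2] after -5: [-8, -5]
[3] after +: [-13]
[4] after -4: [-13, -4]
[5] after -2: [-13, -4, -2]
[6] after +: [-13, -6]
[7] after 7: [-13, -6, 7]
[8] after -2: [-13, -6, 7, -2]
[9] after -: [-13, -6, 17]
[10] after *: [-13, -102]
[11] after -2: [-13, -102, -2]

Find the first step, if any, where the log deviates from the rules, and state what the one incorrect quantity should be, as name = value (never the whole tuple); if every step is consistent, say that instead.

step 9, top = 9

Recomputing the run from the initial state:
step 1: [-8]
step 2: [-8, -5]
step 3: [-13]
step 4: [-13, -4]
step 5: [-13, -4, -2]
step 6: [-13, -6]
step 7: [-13, -6, 7]
step 8: [-13, -6, 7, -2]
step 9: [-13, -6, 9]
step 10: [-13, -54]
step 11: [-13, -54, -2]
The first disagreement with the log is at step 9, where the value should be top = 9.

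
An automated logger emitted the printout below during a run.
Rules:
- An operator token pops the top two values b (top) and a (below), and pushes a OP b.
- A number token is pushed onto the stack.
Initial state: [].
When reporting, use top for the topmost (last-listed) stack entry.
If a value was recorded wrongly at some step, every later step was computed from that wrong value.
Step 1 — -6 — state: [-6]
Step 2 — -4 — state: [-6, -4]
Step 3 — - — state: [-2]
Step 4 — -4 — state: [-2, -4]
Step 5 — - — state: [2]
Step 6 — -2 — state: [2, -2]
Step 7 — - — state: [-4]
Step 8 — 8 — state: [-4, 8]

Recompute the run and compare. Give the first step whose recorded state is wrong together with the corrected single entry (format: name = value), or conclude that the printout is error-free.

step 1: push -6: top = -6 -> in agreement
step 2: push -4: top = -4 -> no discrepancy
step 3: -6 - -4 = -2 -> checks out
step 4: push -4: top = -4 -> matches
step 5: -2 - -4 = 2 -> matches
step 6: push -2: top = -2 -> in agreement
step 7: 2 - -2 = 4 -> first mismatch against the printout
So the first discrepancy is step 7, where the right value is top = 4.

step 7, top = 4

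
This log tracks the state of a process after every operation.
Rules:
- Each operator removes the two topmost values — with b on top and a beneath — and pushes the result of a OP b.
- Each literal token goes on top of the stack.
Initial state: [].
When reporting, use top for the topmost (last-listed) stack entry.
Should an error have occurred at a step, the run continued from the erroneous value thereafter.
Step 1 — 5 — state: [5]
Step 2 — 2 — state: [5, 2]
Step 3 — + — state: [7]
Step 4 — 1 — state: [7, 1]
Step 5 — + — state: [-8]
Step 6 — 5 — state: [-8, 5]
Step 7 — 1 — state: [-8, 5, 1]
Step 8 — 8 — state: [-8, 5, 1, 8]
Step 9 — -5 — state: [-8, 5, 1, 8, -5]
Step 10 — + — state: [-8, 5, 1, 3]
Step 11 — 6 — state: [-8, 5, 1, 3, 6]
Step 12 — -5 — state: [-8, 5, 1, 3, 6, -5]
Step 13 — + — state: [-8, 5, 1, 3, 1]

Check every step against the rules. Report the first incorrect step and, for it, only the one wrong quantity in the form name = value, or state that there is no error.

Step 1: push 5: top = 5 — consistent with the log.
Step 2: push 2: top = 2 — verified.
Step 3: 5 + 2 = 7 — in agreement.
Step 4: push 1: top = 1 — verified.
Step 5: 7 + 1 = 8 — first mismatch against the log.
Step 5 is the first one off; corrected, top = 8.

step 5, top = 8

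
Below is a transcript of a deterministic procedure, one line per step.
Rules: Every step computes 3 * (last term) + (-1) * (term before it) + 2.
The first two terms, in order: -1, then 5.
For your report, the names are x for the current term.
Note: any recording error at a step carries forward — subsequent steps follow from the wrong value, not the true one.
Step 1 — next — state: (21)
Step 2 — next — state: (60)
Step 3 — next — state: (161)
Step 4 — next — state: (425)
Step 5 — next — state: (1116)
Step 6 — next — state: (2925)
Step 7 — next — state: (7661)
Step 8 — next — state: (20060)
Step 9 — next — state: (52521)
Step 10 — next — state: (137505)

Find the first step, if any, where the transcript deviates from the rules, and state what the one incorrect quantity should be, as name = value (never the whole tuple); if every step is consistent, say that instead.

1. x = 3*(5) + (-1)*(-1) + (2) = 18 (the transcript disagrees here)
First deviation found at step 1; the corrected entry is x = 18.

step 1, x = 18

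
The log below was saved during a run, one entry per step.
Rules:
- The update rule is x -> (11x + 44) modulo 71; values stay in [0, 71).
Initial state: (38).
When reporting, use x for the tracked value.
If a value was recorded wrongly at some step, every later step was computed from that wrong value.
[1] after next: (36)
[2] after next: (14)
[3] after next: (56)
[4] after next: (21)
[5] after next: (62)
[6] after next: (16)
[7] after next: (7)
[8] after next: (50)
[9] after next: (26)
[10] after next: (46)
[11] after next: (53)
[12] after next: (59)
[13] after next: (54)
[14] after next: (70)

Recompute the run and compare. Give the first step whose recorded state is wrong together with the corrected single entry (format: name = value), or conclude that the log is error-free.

no error

step 1: x = (11*38 + 44) mod 71 = 36 -> in agreement
step 2: x = (11*36 + 44) mod 71 = 14 -> agrees with the log
step 3: x = (11*14 + 44) mod 71 = 56 -> same as recorded
step 4: x = (11*56 + 44) mod 71 = 21 -> in agreement
step 5: x = (11*21 + 44) mod 71 = 62 -> confirmed correct
step 6: x = (11*62 + 44) mod 71 = 16 -> same as recorded
step 7: x = (11*16 + 44) mod 71 = 7 -> confirmed correct
step 8: x = (11*7 + 44) mod 71 = 50 -> consistent with the log
step 9: x = (11*50 + 44) mod 71 = 26 -> checks out
step 10: x = (11*26 + 44) mod 71 = 46 -> same as recorded
step 11: x = (11*46 + 44) mod 71 = 53 -> matches
step 12: x = (11*53 + 44) mod 71 = 59 -> agrees with the log
step 13: x = (11*59 + 44) mod 71 = 54 -> verified
step 14: x = (11*54 + 44) mod 71 = 70 -> confirmed correct
No step deviates from the rules.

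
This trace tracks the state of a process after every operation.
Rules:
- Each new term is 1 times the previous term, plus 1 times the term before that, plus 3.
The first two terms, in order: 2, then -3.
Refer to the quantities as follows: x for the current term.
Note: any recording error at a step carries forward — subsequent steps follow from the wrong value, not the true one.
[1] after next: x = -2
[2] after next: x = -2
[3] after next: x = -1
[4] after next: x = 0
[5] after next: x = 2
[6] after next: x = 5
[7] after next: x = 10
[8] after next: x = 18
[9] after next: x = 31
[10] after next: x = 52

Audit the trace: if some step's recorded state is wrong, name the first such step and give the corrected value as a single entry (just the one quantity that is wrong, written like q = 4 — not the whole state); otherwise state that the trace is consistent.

step 1, x = 2

1. x = 1*(-3) + (1)*(2) + (3) = 2 (the entry is off here)
That makes step 1 the first incorrect line — x = 2 is what it should show.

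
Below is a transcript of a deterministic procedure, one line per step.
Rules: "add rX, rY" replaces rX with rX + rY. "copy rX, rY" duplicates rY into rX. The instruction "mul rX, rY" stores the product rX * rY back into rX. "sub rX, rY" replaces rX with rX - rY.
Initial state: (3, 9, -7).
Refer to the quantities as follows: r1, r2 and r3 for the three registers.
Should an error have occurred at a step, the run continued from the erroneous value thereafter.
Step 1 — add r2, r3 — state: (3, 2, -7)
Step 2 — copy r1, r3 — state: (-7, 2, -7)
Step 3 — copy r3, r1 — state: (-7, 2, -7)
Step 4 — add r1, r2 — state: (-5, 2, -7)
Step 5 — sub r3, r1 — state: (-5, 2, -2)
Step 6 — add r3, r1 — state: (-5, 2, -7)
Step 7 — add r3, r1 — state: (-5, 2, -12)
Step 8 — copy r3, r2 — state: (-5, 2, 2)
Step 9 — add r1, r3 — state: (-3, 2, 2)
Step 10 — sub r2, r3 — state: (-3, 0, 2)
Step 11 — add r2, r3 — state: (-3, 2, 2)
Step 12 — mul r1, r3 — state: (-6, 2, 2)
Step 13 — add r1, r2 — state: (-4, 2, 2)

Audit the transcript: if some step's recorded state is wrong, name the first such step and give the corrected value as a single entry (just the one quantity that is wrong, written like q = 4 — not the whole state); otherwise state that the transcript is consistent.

no error

Recomputing the run from the initial state:
step 1: r1 = 3, r2 = 2, r3 = -7
step 2: r1 = -7, r2 = 2, r3 = -7
step 3: r1 = -7, r2 = 2, r3 = -7
step 4: r1 = -5, r2 = 2, r3 = -7
step 5: r1 = -5, r2 = 2, r3 = -2
step 6: r1 = -5, r2 = 2, r3 = -7
step 7: r1 = -5, r2 = 2, r3 = -12
step 8: r1 = -5, r2 = 2, r3 = 2
step 9: r1 = -3, r2 = 2, r3 = 2
step 10: r1 = -3, r2 = 0, r3 = 2
step 11: r1 = -3, r2 = 2, r3 = 2
step 12: r1 = -6, r2 = 2, r3 = 2
step 13: r1 = -4, r2 = 2, r3 = 2
This matches the transcript at every step.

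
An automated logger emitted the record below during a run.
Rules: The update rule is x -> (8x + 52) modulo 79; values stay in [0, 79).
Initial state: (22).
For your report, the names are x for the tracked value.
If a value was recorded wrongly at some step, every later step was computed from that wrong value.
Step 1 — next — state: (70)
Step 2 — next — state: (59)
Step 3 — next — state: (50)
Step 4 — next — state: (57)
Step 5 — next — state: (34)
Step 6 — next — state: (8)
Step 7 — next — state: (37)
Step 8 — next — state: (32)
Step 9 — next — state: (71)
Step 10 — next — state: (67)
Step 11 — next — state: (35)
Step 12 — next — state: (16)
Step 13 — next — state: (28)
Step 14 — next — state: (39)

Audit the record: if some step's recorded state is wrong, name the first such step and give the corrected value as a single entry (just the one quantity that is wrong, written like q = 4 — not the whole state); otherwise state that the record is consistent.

step 13, x = 22

1. x = (8*22 + 52) mod 79 = 70 (in agreement)
2. x = (8*70 + 52) mod 79 = 59 (exactly as logged)
3. x = (8*59 + 52) mod 79 = 50 (confirmed correct)
4. x = (8*50 + 52) mod 79 = 57 (in agreement)
5. x = (8*57 + 52) mod 79 = 34 (no discrepancy)
6. x = (8*34 + 52) mod 79 = 8 (consistent with the record)
7. x = (8*8 + 52) mod 79 = 37 (no discrepancy)
8. x = (8*37 + 52) mod 79 = 32 (checks out)
9. x = (8*32 + 52) mod 79 = 71 (matches)
10. x = (8*71 + 52) mod 79 = 67 (confirmed correct)
11. x = (8*67 + 52) mod 79 = 35 (same as recorded)
12. x = (8*35 + 52) mod 79 = 16 (matches)
13. x = (8*16 + 52) mod 79 = 22 (a discrepancy with the record)
First incorrect step: 13; the correct value is x = 22.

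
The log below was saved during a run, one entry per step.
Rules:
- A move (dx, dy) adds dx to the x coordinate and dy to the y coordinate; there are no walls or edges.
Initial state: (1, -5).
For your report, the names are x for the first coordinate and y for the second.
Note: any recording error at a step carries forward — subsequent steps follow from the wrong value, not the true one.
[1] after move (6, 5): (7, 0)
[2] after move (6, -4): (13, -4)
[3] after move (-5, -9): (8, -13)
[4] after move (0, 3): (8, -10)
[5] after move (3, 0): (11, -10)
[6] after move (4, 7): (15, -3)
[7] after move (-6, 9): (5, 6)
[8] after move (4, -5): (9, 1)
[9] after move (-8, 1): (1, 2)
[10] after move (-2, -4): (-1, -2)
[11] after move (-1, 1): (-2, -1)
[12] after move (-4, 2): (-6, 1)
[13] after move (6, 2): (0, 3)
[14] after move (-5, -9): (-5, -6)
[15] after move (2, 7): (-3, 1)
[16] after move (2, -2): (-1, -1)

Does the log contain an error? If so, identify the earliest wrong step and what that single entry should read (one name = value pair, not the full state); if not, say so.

Recomputing the run from the initial state:
step 1: x = 7, y = 0
step 2: x = 13, y = -4
step 3: x = 8, y = -13
step 4: x = 8, y = -10
step 5: x = 11, y = -10
step 6: x = 15, y = -3
step 7: x = 9, y = 6
step 8: x = 13, y = 1
step 9: x = 5, y = 2
step 10: x = 3, y = -2
step 11: x = 2, y = -1
step 12: x = -2, y = 1
step 13: x = 4, y = 3
step 14: x = -1, y = -6
step 15: x = 1, y = 1
step 16: x = 3, y = -1
The first disagreement with the log is at step 7, where the value should be x = 9.

step 7, x = 9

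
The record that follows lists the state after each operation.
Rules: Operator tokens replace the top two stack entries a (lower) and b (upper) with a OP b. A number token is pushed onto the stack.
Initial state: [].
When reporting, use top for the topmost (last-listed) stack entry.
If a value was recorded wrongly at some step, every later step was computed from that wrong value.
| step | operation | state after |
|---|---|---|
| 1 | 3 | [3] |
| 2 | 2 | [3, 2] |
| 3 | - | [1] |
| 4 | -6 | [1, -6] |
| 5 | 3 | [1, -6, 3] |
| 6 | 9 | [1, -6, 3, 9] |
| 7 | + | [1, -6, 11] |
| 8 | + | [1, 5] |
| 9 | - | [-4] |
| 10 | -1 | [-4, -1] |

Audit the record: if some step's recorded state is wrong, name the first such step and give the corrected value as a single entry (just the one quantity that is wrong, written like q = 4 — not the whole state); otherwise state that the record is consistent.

1. push 3: top = 3 (agrees with the record)
2. push 2: top = 2 (consistent with the record)
3. 3 - 2 = 1 (exactly as logged)
4. push -6: top = -6 (in agreement)
5. push 3: top = 3 (verified)
6. push 9: top = 9 (exactly as logged)
7. 3 + 9 = 12 (the recorded entry deviates here)
The audit stops at step 7: the recorded entry is wrong and should be top = 12.

step 7, top = 12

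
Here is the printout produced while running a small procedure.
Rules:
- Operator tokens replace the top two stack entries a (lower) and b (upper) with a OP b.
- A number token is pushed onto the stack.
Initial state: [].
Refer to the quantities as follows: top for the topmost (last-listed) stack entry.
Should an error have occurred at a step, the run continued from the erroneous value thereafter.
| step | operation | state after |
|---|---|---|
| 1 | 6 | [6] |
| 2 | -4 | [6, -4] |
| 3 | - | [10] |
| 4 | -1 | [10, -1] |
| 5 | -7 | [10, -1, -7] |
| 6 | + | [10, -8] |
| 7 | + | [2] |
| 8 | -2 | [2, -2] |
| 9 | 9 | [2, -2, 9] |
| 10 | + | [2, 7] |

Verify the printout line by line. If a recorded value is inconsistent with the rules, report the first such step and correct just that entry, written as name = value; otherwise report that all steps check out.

Recomputing the run from the initial state:
step 1: [6]
step 2: [6, -4]
step 3: [10]
step 4: [10, -1]
step 5: [10, -1, -7]
step 6: [10, -8]
step 7: [2]
step 8: [2, -2]
step 9: [2, -2, 9]
step 10: [2, 7]
This matches the printout at every step.

no error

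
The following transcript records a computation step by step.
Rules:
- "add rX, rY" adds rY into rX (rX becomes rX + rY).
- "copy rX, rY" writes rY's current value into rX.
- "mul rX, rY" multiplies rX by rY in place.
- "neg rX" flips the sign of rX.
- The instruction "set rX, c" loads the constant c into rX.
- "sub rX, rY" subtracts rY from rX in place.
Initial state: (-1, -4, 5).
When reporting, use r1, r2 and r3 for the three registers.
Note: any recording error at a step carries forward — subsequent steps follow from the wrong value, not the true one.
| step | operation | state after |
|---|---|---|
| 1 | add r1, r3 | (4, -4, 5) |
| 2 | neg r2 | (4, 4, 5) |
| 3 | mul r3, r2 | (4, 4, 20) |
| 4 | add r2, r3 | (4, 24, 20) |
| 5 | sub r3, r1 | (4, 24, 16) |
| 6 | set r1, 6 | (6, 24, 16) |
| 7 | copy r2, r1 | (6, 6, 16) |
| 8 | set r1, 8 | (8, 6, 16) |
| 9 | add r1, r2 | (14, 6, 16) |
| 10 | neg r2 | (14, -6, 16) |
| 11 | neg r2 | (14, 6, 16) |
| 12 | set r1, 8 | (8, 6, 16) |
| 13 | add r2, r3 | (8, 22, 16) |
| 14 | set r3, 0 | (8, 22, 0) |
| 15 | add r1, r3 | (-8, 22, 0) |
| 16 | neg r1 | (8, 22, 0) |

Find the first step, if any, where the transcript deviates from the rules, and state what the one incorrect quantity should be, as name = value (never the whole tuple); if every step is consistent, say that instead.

step 1: r1 = -1 + 5 = 4 -> exactly as logged
step 2: r2 = -(-4) = 4 -> verified
step 3: r3 = 5 * 4 = 20 -> in agreement
step 4: r2 = 4 + 20 = 24 -> same as recorded
step 5: r3 = 20 - 4 = 16 -> agrees with the transcript
step 6: r1 = 6 -> agrees with the transcript
step 7: r2 = 6 -> no discrepancy
step 8: r1 = 8 -> matches
step 9: r1 = 8 + 6 = 14 -> no discrepancy
step 10: r2 = -(6) = -6 -> no discrepancy
step 11: r2 = -(-6) = 6 -> verified
step 12: r1 = 8 -> no discrepancy
step 13: r2 = 6 + 16 = 22 -> in agreement
step 14: r3 = 0 -> same as recorded
step 15: r1 = 8 + 0 = 8 -> first mismatch against the transcript
The audit stops at step 15: the recorded entry is wrong and should be r1 = 8.

step 15, r1 = 8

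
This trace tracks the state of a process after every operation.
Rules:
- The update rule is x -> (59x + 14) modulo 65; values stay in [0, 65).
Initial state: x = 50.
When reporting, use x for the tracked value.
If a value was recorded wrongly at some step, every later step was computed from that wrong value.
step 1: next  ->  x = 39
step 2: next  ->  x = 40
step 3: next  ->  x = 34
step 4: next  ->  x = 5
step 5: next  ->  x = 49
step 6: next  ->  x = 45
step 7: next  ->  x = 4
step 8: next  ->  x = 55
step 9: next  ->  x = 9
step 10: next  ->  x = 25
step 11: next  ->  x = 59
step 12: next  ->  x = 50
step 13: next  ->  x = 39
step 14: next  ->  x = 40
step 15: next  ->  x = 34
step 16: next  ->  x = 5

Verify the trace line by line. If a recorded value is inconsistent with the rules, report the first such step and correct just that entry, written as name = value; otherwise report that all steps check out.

no error

Recomputing the run from the initial state:
step 1: x = 39
step 2: x = 40
step 3: x = 34
step 4: x = 5
step 5: x = 49
step 6: x = 45
step 7: x = 4
step 8: x = 55
step 9: x = 9
step 10: x = 25
step 11: x = 59
step 12: x = 50
step 13: x = 39
step 14: x = 40
step 15: x = 34
step 16: x = 5
This matches the trace at every step.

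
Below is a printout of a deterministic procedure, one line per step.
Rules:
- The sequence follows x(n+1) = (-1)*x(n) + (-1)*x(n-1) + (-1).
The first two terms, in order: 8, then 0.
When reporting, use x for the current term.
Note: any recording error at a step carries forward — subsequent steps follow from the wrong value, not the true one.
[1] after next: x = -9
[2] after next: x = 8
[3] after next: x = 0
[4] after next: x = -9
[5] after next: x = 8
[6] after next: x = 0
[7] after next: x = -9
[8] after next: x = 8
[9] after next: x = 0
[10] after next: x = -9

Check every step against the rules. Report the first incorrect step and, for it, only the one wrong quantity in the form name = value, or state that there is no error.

1. x = -1*(0) + (-1)*(8) + (-1) = -9 (in agreement)
2. x = -1*(-9) + (-1)*(0) + (-1) = 8 (checks out)
3. x = -1*(8) + (-1)*(-9) + (-1) = 0 (checks out)
4. x = -1*(0) + (-1)*(8) + (-1) = -9 (no discrepancy)
5. x = -1*(-9) + (-1)*(0) + (-1) = 8 (no discrepancy)
6. x = -1*(8) + (-1)*(-9) + (-1) = 0 (consistent with the printout)
7. x = -1*(0) + (-1)*(8) + (-1) = -9 (no discrepancy)
8. x = -1*(-9) + (-1)*(0) + (-1) = 8 (exactly as logged)
9. x = -1*(8) + (-1)*(-9) + (-1) = 0 (consistent with the printout)
10. x = -1*(0) + (-1)*(8) + (-1) = -9 (in agreement)
Each recorded entry agrees with the recomputation.

no error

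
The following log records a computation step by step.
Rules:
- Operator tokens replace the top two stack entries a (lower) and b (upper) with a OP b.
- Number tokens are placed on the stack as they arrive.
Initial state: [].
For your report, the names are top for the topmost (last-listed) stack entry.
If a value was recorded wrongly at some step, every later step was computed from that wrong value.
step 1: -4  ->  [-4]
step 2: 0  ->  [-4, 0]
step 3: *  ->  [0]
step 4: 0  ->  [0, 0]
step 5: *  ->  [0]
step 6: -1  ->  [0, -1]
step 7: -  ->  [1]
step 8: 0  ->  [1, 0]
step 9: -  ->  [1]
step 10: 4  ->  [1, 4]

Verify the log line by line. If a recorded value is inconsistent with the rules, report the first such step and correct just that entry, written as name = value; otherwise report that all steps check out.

Recomputing the run from the initial state:
step 1: [-4]
step 2: [-4, 0]
step 3: [0]
step 4: [0, 0]
step 5: [0]
step 6: [0, -1]
step 7: [1]
step 8: [1, 0]
step 9: [1]
step 10: [1, 4]
This matches the log at every step.

no error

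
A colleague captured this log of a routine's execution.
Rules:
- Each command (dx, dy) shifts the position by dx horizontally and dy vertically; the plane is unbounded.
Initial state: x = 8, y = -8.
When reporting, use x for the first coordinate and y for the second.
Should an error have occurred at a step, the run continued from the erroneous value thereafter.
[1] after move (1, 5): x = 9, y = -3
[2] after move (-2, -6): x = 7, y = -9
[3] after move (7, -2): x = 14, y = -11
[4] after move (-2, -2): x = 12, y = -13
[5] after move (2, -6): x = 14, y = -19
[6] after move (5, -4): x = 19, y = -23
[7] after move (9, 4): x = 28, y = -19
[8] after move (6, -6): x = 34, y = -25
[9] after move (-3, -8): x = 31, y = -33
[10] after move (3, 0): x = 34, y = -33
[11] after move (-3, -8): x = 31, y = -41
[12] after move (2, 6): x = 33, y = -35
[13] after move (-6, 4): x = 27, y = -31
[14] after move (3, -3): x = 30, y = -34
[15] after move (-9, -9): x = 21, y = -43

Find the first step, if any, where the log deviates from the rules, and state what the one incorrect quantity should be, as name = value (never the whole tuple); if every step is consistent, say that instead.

no error

Recomputing the run from the initial state:
step 1: x = 9, y = -3
step 2: x = 7, y = -9
step 3: x = 14, y = -11
step 4: x = 12, y = -13
step 5: x = 14, y = -19
step 6: x = 19, y = -23
step 7: x = 28, y = -19
step 8: x = 34, y = -25
step 9: x = 31, y = -33
step 10: x = 34, y = -33
step 11: x = 31, y = -41
step 12: x = 33, y = -35
step 13: x = 27, y = -31
step 14: x = 30, y = -34
step 15: x = 21, y = -43
This matches the log at every step.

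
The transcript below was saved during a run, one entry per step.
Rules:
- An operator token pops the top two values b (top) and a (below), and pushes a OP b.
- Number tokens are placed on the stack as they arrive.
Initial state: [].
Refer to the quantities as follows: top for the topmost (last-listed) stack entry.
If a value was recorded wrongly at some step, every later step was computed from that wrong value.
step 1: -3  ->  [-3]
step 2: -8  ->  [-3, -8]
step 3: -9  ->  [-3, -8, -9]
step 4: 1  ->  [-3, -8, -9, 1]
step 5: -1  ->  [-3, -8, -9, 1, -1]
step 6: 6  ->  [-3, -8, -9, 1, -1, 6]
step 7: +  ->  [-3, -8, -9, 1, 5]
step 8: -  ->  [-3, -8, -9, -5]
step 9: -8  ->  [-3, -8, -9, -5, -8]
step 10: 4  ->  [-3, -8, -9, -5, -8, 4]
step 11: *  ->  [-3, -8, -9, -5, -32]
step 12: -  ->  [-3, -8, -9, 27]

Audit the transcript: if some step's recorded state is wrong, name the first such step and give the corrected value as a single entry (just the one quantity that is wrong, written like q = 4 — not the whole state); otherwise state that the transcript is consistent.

step 8, top = -4

1. push -3: top = -3 (consistent with the transcript)
2. push -8: top = -8 (consistent with the transcript)
3. push -9: top = -9 (no discrepancy)
4. push 1: top = 1 (confirmed correct)
5. push -1: top = -1 (in agreement)
6. push 6: top = 6 (no discrepancy)
7. -1 + 6 = 5 (exactly as logged)
8. 1 - 5 = -4 (first mismatch against the transcript)
Conclusion: step 8 carries the first error; the entry should be top = -4.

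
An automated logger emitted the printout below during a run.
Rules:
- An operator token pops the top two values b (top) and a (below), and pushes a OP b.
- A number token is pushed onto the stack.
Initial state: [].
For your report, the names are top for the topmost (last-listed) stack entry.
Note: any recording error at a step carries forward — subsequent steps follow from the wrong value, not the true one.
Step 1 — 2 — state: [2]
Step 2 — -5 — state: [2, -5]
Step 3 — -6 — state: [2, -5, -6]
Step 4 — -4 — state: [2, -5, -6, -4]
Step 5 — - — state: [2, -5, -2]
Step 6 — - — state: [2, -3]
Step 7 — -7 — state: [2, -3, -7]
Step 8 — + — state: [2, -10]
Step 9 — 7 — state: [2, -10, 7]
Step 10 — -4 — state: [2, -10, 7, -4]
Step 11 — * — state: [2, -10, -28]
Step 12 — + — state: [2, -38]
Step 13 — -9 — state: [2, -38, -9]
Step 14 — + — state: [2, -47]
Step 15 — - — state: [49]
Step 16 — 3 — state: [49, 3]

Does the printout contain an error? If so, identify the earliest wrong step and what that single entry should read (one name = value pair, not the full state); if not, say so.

step 1: push 2: top = 2 -> confirmed correct
step 2: push -5: top = -5 -> no discrepancy
step 3: push -6: top = -6 -> checks out
step 4: push -4: top = -4 -> confirmed correct
step 5: -6 - -4 = -2 -> no discrepancy
step 6: -5 - -2 = -3 -> in agreement
step 7: push -7: top = -7 -> verified
step 8: -3 + -7 = -10 -> agrees with the printout
step 9: push 7: top = 7 -> verified
step 10: push -4: top = -4 -> same as recorded
step 11: 7 * -4 = -28 -> consistent with the printout
step 12: -10 + -28 = -38 -> matches
step 13: push -9: top = -9 -> matches
step 14: -38 + -9 = -47 -> agrees with the printout
step 15: 2 - -47 = 49 -> same as recorded
step 16: push 3: top = 3 -> exactly as logged
No step deviates from the rules.

no error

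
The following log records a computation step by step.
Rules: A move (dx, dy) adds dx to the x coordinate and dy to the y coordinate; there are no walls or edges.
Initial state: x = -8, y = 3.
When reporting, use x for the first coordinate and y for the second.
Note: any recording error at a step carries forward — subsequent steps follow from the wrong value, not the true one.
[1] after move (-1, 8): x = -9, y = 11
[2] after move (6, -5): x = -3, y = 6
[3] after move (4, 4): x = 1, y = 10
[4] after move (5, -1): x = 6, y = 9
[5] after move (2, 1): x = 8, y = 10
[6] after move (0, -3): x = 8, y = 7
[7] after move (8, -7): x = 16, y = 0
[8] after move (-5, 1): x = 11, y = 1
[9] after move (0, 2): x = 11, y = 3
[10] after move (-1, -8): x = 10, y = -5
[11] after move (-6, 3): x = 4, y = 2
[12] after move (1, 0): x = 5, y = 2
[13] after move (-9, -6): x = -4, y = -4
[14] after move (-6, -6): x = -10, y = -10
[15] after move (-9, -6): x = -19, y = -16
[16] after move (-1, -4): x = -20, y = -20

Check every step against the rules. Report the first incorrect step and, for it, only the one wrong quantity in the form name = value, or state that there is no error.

Recomputing the run from the initial state:
step 1: x = -9, y = 11
step 2: x = -3, y = 6
step 3: x = 1, y = 10
step 4: x = 6, y = 9
step 5: x = 8, y = 10
step 6: x = 8, y = 7
step 7: x = 16, y = 0
step 8: x = 11, y = 1
step 9: x = 11, y = 3
step 10: x = 10, y = -5
step 11: x = 4, y = -2
step 12: x = 5, y = -2
step 13: x = -4, y = -8
step 14: x = -10, y = -14
step 15: x = -19, y = -20
step 16: x = -20, y = -24
The first disagreement with the log is at step 11, where the value should be y = -2.

step 11, y = -2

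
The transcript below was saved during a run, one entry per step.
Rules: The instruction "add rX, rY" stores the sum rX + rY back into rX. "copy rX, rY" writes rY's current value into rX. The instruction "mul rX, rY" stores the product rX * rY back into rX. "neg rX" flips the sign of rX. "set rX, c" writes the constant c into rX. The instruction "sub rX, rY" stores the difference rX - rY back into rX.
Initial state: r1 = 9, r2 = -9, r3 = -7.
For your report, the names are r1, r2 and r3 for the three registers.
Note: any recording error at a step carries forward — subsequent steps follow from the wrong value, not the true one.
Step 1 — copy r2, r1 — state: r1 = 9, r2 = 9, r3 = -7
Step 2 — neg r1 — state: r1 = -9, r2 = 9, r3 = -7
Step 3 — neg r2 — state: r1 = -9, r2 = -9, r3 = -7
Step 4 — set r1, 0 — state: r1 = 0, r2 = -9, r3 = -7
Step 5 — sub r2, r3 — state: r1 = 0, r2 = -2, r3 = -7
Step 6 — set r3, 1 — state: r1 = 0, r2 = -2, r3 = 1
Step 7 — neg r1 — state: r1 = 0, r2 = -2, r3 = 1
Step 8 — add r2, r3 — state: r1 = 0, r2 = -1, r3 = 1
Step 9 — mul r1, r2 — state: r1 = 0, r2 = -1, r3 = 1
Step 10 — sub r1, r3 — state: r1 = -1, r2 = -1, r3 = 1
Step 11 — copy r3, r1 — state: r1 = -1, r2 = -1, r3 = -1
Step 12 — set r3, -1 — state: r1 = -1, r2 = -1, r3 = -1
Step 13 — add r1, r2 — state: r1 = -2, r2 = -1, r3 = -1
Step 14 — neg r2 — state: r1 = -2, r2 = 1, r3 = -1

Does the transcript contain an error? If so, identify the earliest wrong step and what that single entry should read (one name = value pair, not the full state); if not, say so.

1. r2 = 9 (in agreement)
2. r1 = -(9) = -9 (same as recorded)
3. r2 = -(9) = -9 (agrees with the transcript)
4. r1 = 0 (exactly as logged)
5. r2 = -9 - -7 = -2 (agrees with the transcript)
6. r3 = 1 (same as recorded)
7. r1 = -(0) = 0 (no discrepancy)
8. r2 = -2 + 1 = -1 (no discrepancy)
9. r1 = 0 * -1 = 0 (checks out)
10. r1 = 0 - 1 = -1 (consistent with the transcript)
11. r3 = -1 (consistent with the transcript)
12. r3 = -1 (in agreement)
13. r1 = -1 + -1 = -2 (same as recorded)
14. r2 = -(-1) = 1 (checks out)
The recomputation confirms every line.

no error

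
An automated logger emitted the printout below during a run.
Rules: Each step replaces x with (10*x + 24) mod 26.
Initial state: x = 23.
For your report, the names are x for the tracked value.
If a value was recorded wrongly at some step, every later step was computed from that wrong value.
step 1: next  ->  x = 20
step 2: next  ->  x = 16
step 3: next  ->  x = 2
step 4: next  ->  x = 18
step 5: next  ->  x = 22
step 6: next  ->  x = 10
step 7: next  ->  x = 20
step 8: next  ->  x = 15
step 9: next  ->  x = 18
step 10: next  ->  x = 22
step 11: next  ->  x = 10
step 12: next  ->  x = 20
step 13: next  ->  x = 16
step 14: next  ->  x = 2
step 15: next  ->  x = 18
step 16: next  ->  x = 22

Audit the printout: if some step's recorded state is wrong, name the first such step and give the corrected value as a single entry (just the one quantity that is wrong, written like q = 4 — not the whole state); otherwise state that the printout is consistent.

step 1: x = (10*23 + 24) mod 26 = 20 -> verified
step 2: x = (10*20 + 24) mod 26 = 16 -> checks out
step 3: x = (10*16 + 24) mod 26 = 2 -> confirmed correct
step 4: x = (10*2 + 24) mod 26 = 18 -> verified
step 5: x = (10*18 + 24) mod 26 = 22 -> verified
step 6: x = (10*22 + 24) mod 26 = 10 -> checks out
step 7: x = (10*10 + 24) mod 26 = 20 -> exactly as logged
step 8: x = (10*20 + 24) mod 26 = 16 -> a discrepancy with the printout
Step 8 is the first one off; corrected, x = 16.

step 8, x = 16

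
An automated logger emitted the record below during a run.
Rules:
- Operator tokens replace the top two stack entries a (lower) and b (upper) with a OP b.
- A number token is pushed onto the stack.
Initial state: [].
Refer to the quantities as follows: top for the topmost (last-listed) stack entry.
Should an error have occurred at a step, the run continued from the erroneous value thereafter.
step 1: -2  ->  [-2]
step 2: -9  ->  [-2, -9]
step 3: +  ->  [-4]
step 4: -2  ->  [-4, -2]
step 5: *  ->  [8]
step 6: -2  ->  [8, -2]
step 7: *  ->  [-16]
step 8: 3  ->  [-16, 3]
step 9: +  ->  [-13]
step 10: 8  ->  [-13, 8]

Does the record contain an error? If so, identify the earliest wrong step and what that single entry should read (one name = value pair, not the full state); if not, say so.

step 3, top = -11

Recomputing the run from the initial state:
step 1: [-2]
step 2: [-2, -9]
step 3: [-11]
step 4: [-11, -2]
step 5: [22]
step 6: [22, -2]
step 7: [-44]
step 8: [-44, 3]
step 9: [-41]
step 10: [-41, 8]
The first disagreement with the record is at step 3, where the value should be top = -11.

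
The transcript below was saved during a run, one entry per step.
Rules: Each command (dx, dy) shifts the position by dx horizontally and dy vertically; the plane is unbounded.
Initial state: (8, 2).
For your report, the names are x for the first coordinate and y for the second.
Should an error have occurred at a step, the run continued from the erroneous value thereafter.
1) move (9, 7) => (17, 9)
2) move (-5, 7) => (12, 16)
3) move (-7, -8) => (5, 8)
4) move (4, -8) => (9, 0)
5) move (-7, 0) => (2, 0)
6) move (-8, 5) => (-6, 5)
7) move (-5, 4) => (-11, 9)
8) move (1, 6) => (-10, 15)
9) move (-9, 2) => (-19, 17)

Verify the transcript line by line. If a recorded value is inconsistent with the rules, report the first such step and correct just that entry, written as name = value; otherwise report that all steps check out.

no error

1. x = 8 + (9) = 17, y = 2 + (7) = 9 (agrees with the transcript)
2. x = 17 + (-5) = 12, y = 9 + (7) = 16 (no discrepancy)
3. x = 12 + (-7) = 5, y = 16 + (-8) = 8 (confirmed correct)
4. x = 5 + (4) = 9, y = 8 + (-8) = 0 (verified)
5. x = 9 + (-7) = 2, y = 0 + (0) = 0 (checks out)
6. x = 2 + (-8) = -6, y = 0 + (5) = 5 (in agreement)
7. x = -6 + (-5) = -11, y = 5 + (4) = 9 (checks out)
8. x = -11 + (1) = -10, y = 9 + (6) = 15 (checks out)
9. x = -10 + (-9) = -19, y = 15 + (2) = 17 (verified)
Every step is consistent.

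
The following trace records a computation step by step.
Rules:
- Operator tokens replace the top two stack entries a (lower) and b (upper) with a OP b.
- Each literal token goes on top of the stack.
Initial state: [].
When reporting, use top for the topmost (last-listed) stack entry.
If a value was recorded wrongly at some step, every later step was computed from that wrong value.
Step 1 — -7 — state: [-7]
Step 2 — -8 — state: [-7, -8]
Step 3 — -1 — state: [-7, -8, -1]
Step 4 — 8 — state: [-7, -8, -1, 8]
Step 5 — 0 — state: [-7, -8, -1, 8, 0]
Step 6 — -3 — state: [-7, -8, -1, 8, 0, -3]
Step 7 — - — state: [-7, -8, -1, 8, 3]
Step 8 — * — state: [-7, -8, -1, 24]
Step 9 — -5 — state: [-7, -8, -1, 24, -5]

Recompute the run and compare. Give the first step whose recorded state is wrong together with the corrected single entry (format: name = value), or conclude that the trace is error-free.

no error

Recomputing the run from the initial state:
step 1: [-7]
step 2: [-7, -8]
step 3: [-7, -8, -1]
step 4: [-7, -8, -1, 8]
step 5: [-7, -8, -1, 8, 0]
step 6: [-7, -8, -1, 8, 0, -3]
step 7: [-7, -8, -1, 8, 3]
step 8: [-7, -8, -1, 24]
step 9: [-7, -8, -1, 24, -5]
This matches the trace at every step.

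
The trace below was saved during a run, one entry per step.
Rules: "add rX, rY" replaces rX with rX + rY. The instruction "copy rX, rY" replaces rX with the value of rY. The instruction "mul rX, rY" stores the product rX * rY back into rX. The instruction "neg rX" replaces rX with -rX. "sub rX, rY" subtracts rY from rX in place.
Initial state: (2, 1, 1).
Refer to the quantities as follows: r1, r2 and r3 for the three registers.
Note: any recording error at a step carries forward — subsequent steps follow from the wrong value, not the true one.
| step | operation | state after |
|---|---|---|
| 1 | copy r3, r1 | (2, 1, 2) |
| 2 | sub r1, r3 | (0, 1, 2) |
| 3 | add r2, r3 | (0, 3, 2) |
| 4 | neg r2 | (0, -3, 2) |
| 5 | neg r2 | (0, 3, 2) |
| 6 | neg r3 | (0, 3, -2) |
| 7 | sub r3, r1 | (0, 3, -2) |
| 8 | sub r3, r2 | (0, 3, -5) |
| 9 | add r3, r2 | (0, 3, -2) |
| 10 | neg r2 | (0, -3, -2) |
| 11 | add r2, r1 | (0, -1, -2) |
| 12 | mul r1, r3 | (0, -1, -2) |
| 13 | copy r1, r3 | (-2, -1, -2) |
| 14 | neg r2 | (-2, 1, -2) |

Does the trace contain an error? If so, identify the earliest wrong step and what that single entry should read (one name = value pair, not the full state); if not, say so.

step 1: r3 = 2 -> checks out
step 2: r1 = 2 - 2 = 0 -> exactly as logged
step 3: r2 = 1 + 2 = 3 -> verified
step 4: r2 = -(3) = -3 -> same as recorded
step 5: r2 = -(-3) = 3 -> no discrepancy
step 6: r3 = -(2) = -2 -> confirmed correct
step 7: r3 = -2 - 0 = -2 -> exactly as logged
step 8: r3 = -2 - 3 = -5 -> checks out
step 9: r3 = -5 + 3 = -2 -> matches
step 10: r2 = -(3) = -3 -> in agreement
step 11: r2 = -3 + 0 = -3 -> not what was recorded
The audit stops at step 11: the recorded entry is wrong and should be r2 = -3.

step 11, r2 = -3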